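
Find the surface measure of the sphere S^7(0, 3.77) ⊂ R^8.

The surface area of an n-ball is 2π^(n/2) r^(n-1) / Γ(n/2). For n=8, r=3.77: 351453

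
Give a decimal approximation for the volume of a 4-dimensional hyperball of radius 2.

V = 8·π^2 ≈ 78.9568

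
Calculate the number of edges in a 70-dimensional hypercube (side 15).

The 70-cube has n·2^(n-1) = 70·2^69 = 70·590295810358705651712 = 41320706725109395619840 edges.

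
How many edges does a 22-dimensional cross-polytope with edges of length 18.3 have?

Each 1-face is the convex hull of 2 vertices, one chosen as ±e_i from each of 2 distinct axes: 2^2·C(22,2) = 924.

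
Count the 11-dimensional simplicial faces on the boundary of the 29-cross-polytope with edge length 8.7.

f_11(29-orthoplex) = 2^12 · (29 choose 12) = 212565749760.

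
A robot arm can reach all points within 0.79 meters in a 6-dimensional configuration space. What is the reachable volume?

V_6(0.79) = π^(6/2) · (0.79)^6 / Γ(6/2 + 1) ≈ 1.25621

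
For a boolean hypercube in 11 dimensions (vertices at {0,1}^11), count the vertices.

An n-cube has 2^n vertices; for n = 11 that is 2^11 = 2048.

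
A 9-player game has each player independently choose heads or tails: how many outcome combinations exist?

An n-cube has 2^n vertices; for n = 9 that is 2^9 = 512.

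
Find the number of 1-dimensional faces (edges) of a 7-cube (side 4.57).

An n-cube has n·2^(n-1) edges. With n = 7: 7·64 = 448.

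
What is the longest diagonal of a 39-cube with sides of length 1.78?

||(1.78,1.78,...,1.78)|| = √(39)·1.78 ≈ 11.1161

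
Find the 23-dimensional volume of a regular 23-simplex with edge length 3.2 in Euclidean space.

Volume = 3.2^23 · √(24/2^23) / 23! ≈ 2.71779e-14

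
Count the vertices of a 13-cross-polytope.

An n-cross-polytope has 2n vertices; here n = 13, giving 26.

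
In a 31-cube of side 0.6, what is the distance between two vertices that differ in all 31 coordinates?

Diagonal = √31 · 0.6 ≈ 3.34066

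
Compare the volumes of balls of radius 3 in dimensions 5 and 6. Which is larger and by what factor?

V_5(3) ≈ 1279.1, V_6(3) ≈ 3767.26. The 6-ball is larger by a factor of 2.945.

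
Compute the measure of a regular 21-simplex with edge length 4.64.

V_21 = √(22) · 4.64^21 / (21! · 2^(21/2)) ≈ 6.29405e-09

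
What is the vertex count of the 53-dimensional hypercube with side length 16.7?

Number of vertices = 2^53 = 9007199254740992.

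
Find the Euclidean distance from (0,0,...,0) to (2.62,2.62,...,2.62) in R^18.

||(2.62,2.62,...,2.62)|| = √(18)·2.62 ≈ 11.1157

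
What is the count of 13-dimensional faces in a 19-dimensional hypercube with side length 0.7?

An n-cube has C(n,k)·2^(n-k) k-faces. Here C(19,13)·2^6 = 27132·64 = 1736448.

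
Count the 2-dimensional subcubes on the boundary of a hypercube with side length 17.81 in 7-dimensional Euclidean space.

Number of 2-faces = C(7,2) · 2^(7-2) = 21 · 32 = 672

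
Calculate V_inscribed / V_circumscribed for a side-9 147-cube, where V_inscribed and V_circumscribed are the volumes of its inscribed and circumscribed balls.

Volume scales as r^n, and r_in/r_out = 1/√147, giving (1/√147)^147 ≈ 5.03705e-160.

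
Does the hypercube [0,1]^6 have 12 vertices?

False. The 6-cube has 2^6 = 64 vertices.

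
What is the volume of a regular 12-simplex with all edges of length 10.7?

Volume = 10.7^12 · √(13/2^12) / 12! ≈ 264.887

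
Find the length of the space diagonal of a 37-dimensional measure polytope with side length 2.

Diagonal = √37 · 2 ≈ 12.1655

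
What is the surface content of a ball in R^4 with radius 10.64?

S = n·V_n(r)/r = 4·V_4(10.64)/10.64 (volume-to-surface relation), giving 23776.9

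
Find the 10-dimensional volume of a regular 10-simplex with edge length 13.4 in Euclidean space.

V_10 = √(11) · 13.4^10 / (10! · 2^(10/2)) ≈ 5331.28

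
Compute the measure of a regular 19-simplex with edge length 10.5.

V = (10.5^19 / 19!) · √((19+1) / 2^19) ≈ 1.28302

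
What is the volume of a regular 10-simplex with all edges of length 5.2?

Volume = 5.2^10 · √(11/2^10) / 10! ≈ 0.412873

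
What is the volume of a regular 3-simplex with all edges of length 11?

Volume = (√2/12) · 11³ = 156.86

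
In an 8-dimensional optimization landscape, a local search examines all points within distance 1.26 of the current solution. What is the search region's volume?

Volume = π^{8/2}·(1.26)^8/Γ(5) ≈ 25.7841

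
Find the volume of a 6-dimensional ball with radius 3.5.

The n-ball volume is π^(n/2)·r^n/Γ(n/2+1). With n=6, r=3.5: V = 117649·π^3/384 ≈ 9499.63.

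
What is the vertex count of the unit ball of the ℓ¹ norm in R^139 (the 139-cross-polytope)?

Number of vertices = 2n = 278.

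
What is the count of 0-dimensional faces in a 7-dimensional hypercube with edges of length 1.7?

f_0(7-cube) = (7 choose 0) · 2^7 = 128.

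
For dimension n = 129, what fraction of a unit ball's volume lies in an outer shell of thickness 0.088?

1 - (1-0.088)^129 ≈ 0.999993 ≈ 99.999309%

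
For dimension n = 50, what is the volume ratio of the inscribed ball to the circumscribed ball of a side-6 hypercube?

The radii are 6/2 and 6√50/2, so the volume ratio is (1/√50)^50 = 50^{-50/2} ≈ 3.35544e-43.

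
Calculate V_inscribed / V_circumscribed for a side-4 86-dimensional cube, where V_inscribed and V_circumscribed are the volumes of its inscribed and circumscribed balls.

The radii are 4/2 and 4√86/2, so the volume ratio is (1/√86)^86 = 86^{-86/2} ≈ 6.55491e-84.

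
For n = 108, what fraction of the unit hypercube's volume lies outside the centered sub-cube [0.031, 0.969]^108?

The inner cube has side 1-2·0.031 = 0.938 and volume (0.938)^108 ≈ 0.0009952, so the shell holds 0.999005 of the volume.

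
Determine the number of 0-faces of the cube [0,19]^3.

An n-cube has C(n,k)·2^(n-k) k-faces. Here C(3,0)·2^3 = 1·8 = 8.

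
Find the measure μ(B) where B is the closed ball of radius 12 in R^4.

V = 10368·π^2 ≈ 102328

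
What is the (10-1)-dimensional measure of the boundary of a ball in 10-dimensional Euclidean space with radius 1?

S = n·V_n(r)/r = 10·V_10(1)/1 (volume-to-surface relation), giving π^5/12 ≈ 25.5016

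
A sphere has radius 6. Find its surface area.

S = n·V_n(r)/r = 3·V_3(6)/6 (volume-to-surface relation), giving 4πr² = 4π·(6)² ≈ 452.389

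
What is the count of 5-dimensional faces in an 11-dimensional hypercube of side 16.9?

Number of 5-faces = C(11,5) · 2^(11-5) = 462 · 64 = 29568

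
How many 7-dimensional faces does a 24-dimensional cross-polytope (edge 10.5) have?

Number of 7-faces = 2^(7+1) · C(24,7+1) = 256 · 735471 = 188280576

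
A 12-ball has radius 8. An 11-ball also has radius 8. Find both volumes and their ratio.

V_12(8) ≈ 9.17586e+10. V_11(8) ≈ 1.61843e+10. Ratio V_12/V_11 ≈ 5.67.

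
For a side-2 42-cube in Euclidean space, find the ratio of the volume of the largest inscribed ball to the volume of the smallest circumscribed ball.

V_in / V_out = (r_in/r_out)^42 = (1/√42)^42 = 42^(-42/2) ≈ 8.1614e-35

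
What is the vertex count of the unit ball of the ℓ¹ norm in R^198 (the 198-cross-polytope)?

The 198-dimensional cross-polytope has 2n = 2·198 = 396 vertices.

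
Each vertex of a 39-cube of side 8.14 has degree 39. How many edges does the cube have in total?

Each of the 2^39 = 549755813888 vertices has degree 39; total edges = 39·2^39/2 = 10720238370816.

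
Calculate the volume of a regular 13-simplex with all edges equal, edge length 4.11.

For a regular n-simplex with edge a, V = (a^n / n!)·√((n+1)/2^n). With a=4.11, n=13: V ≈ 0.000633917.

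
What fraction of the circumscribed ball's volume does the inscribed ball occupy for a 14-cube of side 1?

The radii are 1/2 and 1√14/2, so the volume ratio is (1/√14)^14 = 14^{-14/2} ≈ 9.48645e-09.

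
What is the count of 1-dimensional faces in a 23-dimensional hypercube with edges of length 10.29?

Choose 1 of 23 axes to span the face (C(23,1) = 23 ways), then fix each of the remaining 22 coordinates at one of its two extreme values (2^22 = 4194304 ways): 23·4194304 = 96468992.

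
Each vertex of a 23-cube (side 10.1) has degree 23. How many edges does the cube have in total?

Each of the 2^23 = 8388608 vertices has degree 23; total edges = 23·2^23/2 = 96468992.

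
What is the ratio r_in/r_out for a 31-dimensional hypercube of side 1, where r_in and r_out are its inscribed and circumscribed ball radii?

r_in / r_out = (1/2) / (1√31/2) = 1/√31 ≈ 0.179605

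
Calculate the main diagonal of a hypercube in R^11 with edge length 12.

Diagonal = √11 · 12 ≈ 39.7995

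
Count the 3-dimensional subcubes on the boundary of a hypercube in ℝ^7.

Choose 3 of 7 axes to span the face (C(7,3) = 35 ways), then fix each of the remaining 4 coordinates at one of its two extreme values (2^4 = 16 ways): 35·16 = 560.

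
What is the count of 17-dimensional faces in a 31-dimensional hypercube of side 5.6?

Choose 17 of 31 axes to span the face (C(31,17) = 265182525 ways), then fix each of the remaining 14 coordinates at one of its two extreme values (2^14 = 16384 ways): 265182525·16384 = 4344750489600.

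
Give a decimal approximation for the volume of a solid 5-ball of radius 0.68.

V_5(0.68) = π^(5/2) · (0.68)^5 / Γ(5/2 + 1) ≈ 0.76532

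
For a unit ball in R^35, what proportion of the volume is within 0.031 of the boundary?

V(inner)/V(outer) = ((1-0.031)/1)^35 ≈ 0.3321, so the shell fraction is 0.667852.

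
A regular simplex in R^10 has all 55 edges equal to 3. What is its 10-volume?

For a regular n-simplex with edge a, V = (a^n / n!)·√((n+1)/2^n). With a=3, n=10: V ≈ 0.00168654.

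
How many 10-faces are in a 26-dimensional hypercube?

An n-cube has C(n,k)·2^(n-k) k-faces. Here C(26,10)·2^16 = 5311735·65536 = 348109864960.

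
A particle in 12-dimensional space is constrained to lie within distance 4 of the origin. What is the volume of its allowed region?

Volume = π^{12/2}·(4)^12/Γ(7) = 1048576·π^6/45 ≈ 2.2402e+07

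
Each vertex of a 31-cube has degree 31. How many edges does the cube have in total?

Number of 1-faces = C(31,1)·2^(31-1) = 31·1073741824 = 33285996544.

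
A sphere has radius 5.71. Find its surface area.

S_3(5.71) = 2·π^(3/2)·(5.71)^2 / Γ(3/2) = 4πr² = 4π·(5.71)² ≈ 409.715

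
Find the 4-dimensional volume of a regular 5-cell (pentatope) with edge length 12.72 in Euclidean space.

For a regular n-simplex with edge a, V = (a^n / n!)·√((n+1)/2^n). With a=12.72, n=4: V ≈ 609.765.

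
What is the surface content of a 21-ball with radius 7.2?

S_21(7.2) = 2·π^(21/2)·(7.2)^20 / Γ(21/2) ≈ 4.10598e+16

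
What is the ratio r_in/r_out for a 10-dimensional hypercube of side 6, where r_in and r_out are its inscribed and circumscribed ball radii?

r_in / r_out = (6/2) / (6√10/2) = 1/√10 ≈ 0.316228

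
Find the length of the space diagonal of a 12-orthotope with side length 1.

Diagonal = √12 · 1 ≈ 3.4641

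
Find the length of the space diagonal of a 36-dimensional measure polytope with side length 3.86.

||(3.86,3.86,...,3.86)|| = √(36)·3.86 = 23.16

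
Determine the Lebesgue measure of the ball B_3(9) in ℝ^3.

Volume = π^{3/2}·(9)^3/Γ(5/2) = 972·π ≈ 3053.63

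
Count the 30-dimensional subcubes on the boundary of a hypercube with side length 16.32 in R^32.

An n-cube has C(n,k)·2^(n-k) k-faces. Here C(32,30)·2^2 = 496·4 = 1984.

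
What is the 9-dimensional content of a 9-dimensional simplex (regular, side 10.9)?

V = (10.9^9 / 9!) · √((9+1) / 2^9) ≈ 836.451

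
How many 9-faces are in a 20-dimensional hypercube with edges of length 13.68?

f_9(20-cube) = (20 choose 9) · 2^11 = 343982080.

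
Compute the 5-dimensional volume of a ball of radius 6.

Volume = π^{5/2}·(6)^5/Γ(7/2) = 20736·π^2/5 ≈ 40931.2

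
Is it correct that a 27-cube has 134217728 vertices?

True. The 27-cube has 2^27 = 134217728 vertices.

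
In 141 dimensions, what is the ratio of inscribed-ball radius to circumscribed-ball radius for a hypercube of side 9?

r_in = 9/2 (half the side); r_out = 9√141/2 (half the diagonal). Ratio = 1/√141 ≈ 0.0842152.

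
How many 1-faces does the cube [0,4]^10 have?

Each of the 2^10 = 1024 vertices has degree 10; total edges = 10·2^10/2 = 5120.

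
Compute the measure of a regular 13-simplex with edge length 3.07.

For a regular n-simplex with edge a, V = (a^n / n!)·√((n+1)/2^n). With a=3.07, n=13: V ≈ 1.42852e-05.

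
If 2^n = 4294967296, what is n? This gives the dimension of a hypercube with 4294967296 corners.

The n-cube has 2^n vertices, and 4294967296 = 2^32, so n = 32.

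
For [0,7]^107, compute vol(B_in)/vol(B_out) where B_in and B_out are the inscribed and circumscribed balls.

The radii are 7/2 and 7√107/2, so the volume ratio is (1/√107)^107 = 107^{-107/2} ≈ 2.67897e-109.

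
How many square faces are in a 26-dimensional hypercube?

Choose 2 of 26 axes to span the face (C(26,2) = 325 ways), then fix each of the remaining 24 coordinates at one of its two extreme values (2^24 = 16777216 ways): 325·16777216 = 5452595200.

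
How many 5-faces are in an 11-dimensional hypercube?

Choose 5 of 11 axes to span the face (C(11,5) = 462 ways), then fix each of the remaining 6 coordinates at one of its two extreme values (2^6 = 64 ways): 462·64 = 29568.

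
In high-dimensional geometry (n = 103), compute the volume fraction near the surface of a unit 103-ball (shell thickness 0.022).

1 - (1-0.022)^103 ≈ 0.898865 ≈ 89.89%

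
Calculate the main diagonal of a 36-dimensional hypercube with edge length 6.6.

The space diagonal of an n-cube of side s is s√n. Here 6.6·√36 = 39.6.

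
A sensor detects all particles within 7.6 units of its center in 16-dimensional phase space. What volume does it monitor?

Volume = π^{16/2}·(7.6)^16/Γ(9) ≈ 2.91539e+13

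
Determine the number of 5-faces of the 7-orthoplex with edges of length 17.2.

Number of 5-faces = 2^(5+1) · C(7,5+1) = 64 · 7 = 448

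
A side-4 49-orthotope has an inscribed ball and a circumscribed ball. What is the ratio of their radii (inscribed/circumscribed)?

r_in = 4/2 (half the side); r_out = 4√49/2 (half the diagonal). Ratio = 1/√49 ≈ 0.142857.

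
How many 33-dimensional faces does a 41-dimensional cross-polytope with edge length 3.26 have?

Each 33-face is the convex hull of 34 vertices, one chosen as ±e_i from each of 34 distinct axes: 2^34·C(41,34) = 386236788202536960.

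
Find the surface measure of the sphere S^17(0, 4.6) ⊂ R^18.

S = n·V_n(r)/r = 18·V_18(4.6)/4.6 (volume-to-surface relation), giving 2.73364e+11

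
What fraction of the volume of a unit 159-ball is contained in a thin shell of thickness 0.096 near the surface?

Shell fraction = 1 - (1-0.096)^159 ≈ 0.9999998927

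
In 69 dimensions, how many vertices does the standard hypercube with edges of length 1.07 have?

Each vertex is a binary string of length 69, so there are 2^69 = 590295810358705651712.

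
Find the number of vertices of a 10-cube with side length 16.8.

Number of vertices = 2^10 = 1024.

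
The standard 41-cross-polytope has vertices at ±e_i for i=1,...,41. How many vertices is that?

Number of vertices = 2n = 82.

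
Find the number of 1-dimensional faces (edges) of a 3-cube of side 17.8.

An n-cube has n·2^(n-1) edges. With n = 3: 3·4 = 12.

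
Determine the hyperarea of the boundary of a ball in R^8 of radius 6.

|∂B_8(6)| = 93312·π^4 ≈ 9.08944e+06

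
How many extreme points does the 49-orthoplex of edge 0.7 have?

The vertices are ±e_1, ..., ±e_49, so there are 2·49 = 98.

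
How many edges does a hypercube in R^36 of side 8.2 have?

Number of 1-faces = C(36,1)·2^(36-1) = 36·34359738368 = 1236950581248.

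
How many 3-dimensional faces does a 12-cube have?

f_3(12-cube) = (12 choose 3) · 2^9 = 112640.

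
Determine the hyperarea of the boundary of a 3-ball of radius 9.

S = n·V_n(r)/r = 3·V_3(9)/9 (volume-to-surface relation), giving 4πr² = 4π·(9)² ≈ 1017.88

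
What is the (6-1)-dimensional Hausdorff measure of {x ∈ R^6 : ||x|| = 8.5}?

S_6(8.5) = 2·π^(6/2)·(8.5)^5 / Γ(6/2) = 1419857·π^3/32 ≈ 1.37576e+06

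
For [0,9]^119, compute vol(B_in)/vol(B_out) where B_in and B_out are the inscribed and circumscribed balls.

Volume scales as r^n, and r_in/r_out = 1/√119, giving (1/√119)^119 ≈ 3.19857e-124.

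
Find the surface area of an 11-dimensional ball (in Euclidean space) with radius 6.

S_11(6) = 2·π^(11/2)·(6)^10 / Γ(11/2) = 143327232·π^5/35 ≈ 1.25317e+09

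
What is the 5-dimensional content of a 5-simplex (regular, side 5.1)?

For a regular n-simplex with edge a, V = (a^n / n!)·√((n+1)/2^n). With a=5.1, n=5: V ≈ 12.45.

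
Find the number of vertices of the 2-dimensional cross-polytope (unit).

Number of vertices = 2n = 4.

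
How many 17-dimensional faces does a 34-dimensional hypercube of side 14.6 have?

Choose 17 of 34 axes to span the face (C(34,17) = 2333606220 ways), then fix each of the remaining 17 coordinates at one of its two extreme values (2^17 = 131072 ways): 2333606220·131072 = 305870434467840.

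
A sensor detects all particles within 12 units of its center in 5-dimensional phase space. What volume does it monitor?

Volume = π^{5/2}·(12)^5/Γ(7/2) = 663552·π^2/5 ≈ 1.3098e+06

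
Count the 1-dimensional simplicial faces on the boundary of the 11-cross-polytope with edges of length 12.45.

Each 1-face is the convex hull of 2 vertices, one chosen as ±e_i from each of 2 distinct axes: 2^2·C(11,2) = 220.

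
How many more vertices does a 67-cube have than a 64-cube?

The 67-cube has 2^67 = 147573952589676412928 vertices. The 64-cube has 2^64 = 18446744073709551616 vertices. Difference: 147573952589676412928 - 18446744073709551616 = 129127208515966861312.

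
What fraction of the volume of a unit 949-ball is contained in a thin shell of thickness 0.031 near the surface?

Shell fraction = 1 - (1-0.031)^949 ≈ 1 - 1.05e-13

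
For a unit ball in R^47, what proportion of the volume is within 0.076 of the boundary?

Shell fraction = 1 - (1-0.076)^47 ≈ 0.975645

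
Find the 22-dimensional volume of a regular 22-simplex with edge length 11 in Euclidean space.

Volume = 11^22 · √(23/2^22) / 22! ≈ 0.169592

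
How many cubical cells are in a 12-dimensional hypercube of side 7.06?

f_3(12-cube) = (12 choose 3) · 2^9 = 112640.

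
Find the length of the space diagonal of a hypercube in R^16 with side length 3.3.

d = √(3.3² + 3.3² + ... + 3.3²) [16 terms] = √(16·3.3²) = 3.3√16 = 13.2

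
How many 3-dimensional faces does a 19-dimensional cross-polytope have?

An n-cross-polytope has 2^(k+1)·C(n,k+1) k-faces. Here 2^4·C(19,4) = 16·3876 = 62016.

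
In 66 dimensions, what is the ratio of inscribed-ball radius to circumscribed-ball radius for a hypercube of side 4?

For an n-cube of any side s, the inradius is s/2 and the circumradius is s√n/2, so the ratio is 1/√66 ≈ 0.123091.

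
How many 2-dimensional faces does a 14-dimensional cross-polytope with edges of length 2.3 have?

An n-cross-polytope has 2^(k+1)·C(n,k+1) k-faces. Here 2^3·C(14,3) = 8·364 = 2912.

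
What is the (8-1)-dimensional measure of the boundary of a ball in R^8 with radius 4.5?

S = n·V_n(r)/r = 8·V_8(4.5)/4.5 (volume-to-surface relation), giving 1594323·π^4/128 ≈ 1.21329e+06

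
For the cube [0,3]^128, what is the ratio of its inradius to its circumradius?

r_in = 3/2 (half the side); r_out = 3√128/2 (half the diagonal). Ratio = 1/√128 ≈ 0.0883883.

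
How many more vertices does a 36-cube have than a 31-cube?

The 36-cube has 2^36 = 68719476736 vertices. The 31-cube has 2^31 = 2147483648 vertices. Difference: 68719476736 - 2147483648 = 66571993088.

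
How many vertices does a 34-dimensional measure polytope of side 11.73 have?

The 34-cube has 2^34 = 17179869184 vertices.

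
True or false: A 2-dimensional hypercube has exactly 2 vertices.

False. The 2-cube has 2^2 = 4 vertices.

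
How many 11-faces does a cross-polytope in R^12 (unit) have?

f_11(12-orthoplex) = 2^12 · (12 choose 12) = 4096.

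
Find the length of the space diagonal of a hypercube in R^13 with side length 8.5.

d = √(8.5² + 8.5² + ... + 8.5²) [13 terms] = √(13·8.5²) = 8.5√13 ≈ 30.6472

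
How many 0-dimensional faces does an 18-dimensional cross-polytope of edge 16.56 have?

Each 0-face is the convex hull of 1 vertex, one chosen as ±e_i from each of 1 distinct axis: 2^1·C(18,1) = 36.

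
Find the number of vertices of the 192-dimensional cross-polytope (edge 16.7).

The vertices are ±e_1, ..., ±e_192, so there are 2·192 = 384.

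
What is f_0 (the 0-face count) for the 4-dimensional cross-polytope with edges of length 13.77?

f_0(4-orthoplex) = 2^1 · (4 choose 1) = 8.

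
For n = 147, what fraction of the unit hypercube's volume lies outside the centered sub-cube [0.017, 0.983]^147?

Shell fraction = 1 - (1-0.034)^147 ≈ 0.993811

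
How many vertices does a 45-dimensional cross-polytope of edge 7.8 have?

An n-cross-polytope has 2n vertices; here n = 45, giving 90.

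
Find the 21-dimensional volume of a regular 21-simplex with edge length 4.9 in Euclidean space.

V = (4.9^21 / 21!) · √((21+1) / 2^21) ≈ 1.97774e-08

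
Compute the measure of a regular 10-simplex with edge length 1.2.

For a regular n-simplex with edge a, V = (a^n / n!)·√((n+1)/2^n). With a=1.2, n=10: V ≈ 1.76846e-07.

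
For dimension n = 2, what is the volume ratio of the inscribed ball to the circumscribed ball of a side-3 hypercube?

The radii are 3/2 and 3√2/2, so the volume ratio is (1/√2)^2 = 2^{-2/2} ≈ 0.5.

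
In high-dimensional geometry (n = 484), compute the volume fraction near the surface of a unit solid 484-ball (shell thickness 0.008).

1 - (1-0.008)^484 ≈ 0.979505 ≈ 97.95%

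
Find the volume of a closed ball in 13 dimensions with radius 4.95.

The n-ball volume is π^(n/2)·r^n/Γ(n/2+1). With n=13, r=4.95: V ≈ 9.75459e+08.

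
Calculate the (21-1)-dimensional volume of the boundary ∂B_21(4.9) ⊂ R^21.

|∂B_21(4.9)| ≈ 1.86504e+13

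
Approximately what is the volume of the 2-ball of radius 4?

Volume = π^{2/2}·(4)^2/Γ(2) = 16·π ≈ 50.2655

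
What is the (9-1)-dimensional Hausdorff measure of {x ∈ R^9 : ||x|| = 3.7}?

The surface area of an n-ball is 2π^(n/2) r^(n-1) / Γ(n/2). For n=9, r=3.7: 1.04274e+06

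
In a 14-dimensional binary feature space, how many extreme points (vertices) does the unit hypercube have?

Each vertex is a binary string of length 14, so there are 2^14 = 16384.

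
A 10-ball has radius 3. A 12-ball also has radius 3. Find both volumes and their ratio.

V_10(3) ≈ 150585. V_12(3) ≈ 709613. Ratio V_10/V_12 ≈ 0.2122.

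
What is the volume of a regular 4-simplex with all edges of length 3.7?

V_4 = √(5) · 3.7^4 / (4! · 2^(4/2)) ≈ 4.36537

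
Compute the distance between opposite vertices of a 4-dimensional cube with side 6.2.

The space diagonal of an n-cube of side s is s√n. Here 6.2·√4 = 12.4.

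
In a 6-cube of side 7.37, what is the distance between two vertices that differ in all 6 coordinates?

||(7.37,7.37,...,7.37)|| = √(6)·7.37 ≈ 18.0527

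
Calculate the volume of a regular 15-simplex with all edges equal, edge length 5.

Volume = 5^15 · √(16/2^15) / 15! ≈ 0.000515686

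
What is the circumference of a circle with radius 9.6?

The surface area of an n-ball is 2π^(n/2) r^(n-1) / Γ(n/2). For n=2, r=9.6: 2πr = 2π·9.6 ≈ 60.3186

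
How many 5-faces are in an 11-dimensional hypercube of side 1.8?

An n-cube has C(n,k)·2^(n-k) k-faces. Here C(11,5)·2^6 = 462·64 = 29568.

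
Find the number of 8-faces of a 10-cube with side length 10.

f_8(10-cube) = (10 choose 8) · 2^2 = 180.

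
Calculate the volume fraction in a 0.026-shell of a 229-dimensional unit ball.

1 - (1-0.026)^229 ≈ 0.997601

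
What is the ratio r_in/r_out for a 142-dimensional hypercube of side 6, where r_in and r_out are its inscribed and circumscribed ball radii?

r_in = 6/2 (half the side); r_out = 6√142/2 (half the diagonal). Ratio = 1/√142 ≈ 0.0839181.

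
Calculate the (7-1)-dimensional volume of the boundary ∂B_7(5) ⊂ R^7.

S_7(5) = 2·π^(7/2)·(5)^6 / Γ(7/2) = 50000·π^3/3 ≈ 516771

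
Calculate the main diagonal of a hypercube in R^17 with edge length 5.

d = √(5² + 5² + ... + 5²) [17 terms] = √(17·5²) = 5√17 ≈ 20.6155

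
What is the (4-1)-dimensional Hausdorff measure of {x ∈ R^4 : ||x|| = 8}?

The surface area of an n-ball is 2π^(n/2) r^(n-1) / Γ(n/2). For n=4, r=8: 1024·π^2 ≈ 10106.5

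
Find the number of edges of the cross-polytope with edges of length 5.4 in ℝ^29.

An n-cross-polytope has 2^(k+1)·C(n,k+1) k-faces. Here 2^2·C(29,2) = 4·406 = 1624.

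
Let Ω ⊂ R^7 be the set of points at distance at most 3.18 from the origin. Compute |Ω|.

The n-ball volume is π^(n/2)·r^n/Γ(n/2+1). With n=7, r=3.18: V ≈ 15537.1.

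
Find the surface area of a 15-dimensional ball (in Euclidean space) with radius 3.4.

The surface area of an n-ball is 2π^(n/2) r^(n-1) / Γ(n/2). For n=15, r=3.4: 1.57843e+08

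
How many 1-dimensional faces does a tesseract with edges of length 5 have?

f_1(4-cube) = (4 choose 1) · 2^3 = 32.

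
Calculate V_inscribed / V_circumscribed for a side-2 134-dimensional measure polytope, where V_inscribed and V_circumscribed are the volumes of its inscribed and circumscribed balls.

Volume scales as r^n, and r_in/r_out = 1/√134, giving (1/√134)^134 ≈ 3.04774e-143.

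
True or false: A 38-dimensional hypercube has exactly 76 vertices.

False. The 38-cube has 2^38 = 274877906944 vertices.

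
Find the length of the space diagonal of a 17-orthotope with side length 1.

The space diagonal of an n-cube of side s is s√n. Here 1·√17 ≈ 4.12311.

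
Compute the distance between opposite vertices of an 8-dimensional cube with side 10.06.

d = √(10.06² + 10.06² + ... + 10.06²) [8 terms] = √(8·10.06²) = 10.06√8 ≈ 28.454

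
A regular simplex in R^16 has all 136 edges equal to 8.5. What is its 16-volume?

For a regular n-simplex with edge a, V = (a^n / n!)·√((n+1)/2^n). With a=8.5, n=16: V ≈ 0.571568.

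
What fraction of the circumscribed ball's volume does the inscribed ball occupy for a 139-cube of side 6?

V_in/V_out = n^(-n/2) = 139^(-139/2) ≈ 1.1494e-149.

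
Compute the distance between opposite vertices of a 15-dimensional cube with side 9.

d = √(9² + 9² + ... + 9²) [15 terms] = √(15·9²) = 9√15 ≈ 34.8569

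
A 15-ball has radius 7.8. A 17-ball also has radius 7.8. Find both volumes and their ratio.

V_15(7.8) ≈ 9.18013e+12. V_17(7.8) ≈ 2.06428e+14. Ratio V_15/V_17 ≈ 0.04447.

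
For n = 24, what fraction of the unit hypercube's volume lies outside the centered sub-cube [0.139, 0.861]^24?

1 - (1 - 2·0.139)^24 = 1 - 0.722^24 ≈ 0.999597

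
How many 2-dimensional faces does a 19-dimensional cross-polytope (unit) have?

Number of 2-faces = 2^(2+1) · C(19,2+1) = 8 · 969 = 7752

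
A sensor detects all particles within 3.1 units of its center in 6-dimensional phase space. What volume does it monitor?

The n-ball volume is π^(n/2)·r^n/Γ(n/2+1). With n=6, r=3.1: V ≈ 4586.36.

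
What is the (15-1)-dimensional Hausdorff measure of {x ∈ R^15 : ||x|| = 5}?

The surface area of an n-ball is 2π^(n/2) r^(n-1) / Γ(n/2). For n=15, r=5: 312500000000·π^7/27027 ≈ 3.49222e+10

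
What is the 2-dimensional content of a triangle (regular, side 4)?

Area = (√3/4) · 4² = 6.9282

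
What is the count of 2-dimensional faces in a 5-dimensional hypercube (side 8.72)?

An n-cube has C(n,k)·2^(n-k) k-faces. Here C(5,2)·2^3 = 10·8 = 80.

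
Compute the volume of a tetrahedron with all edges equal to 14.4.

Volume = (√2/12) · 14.4³ = 351.902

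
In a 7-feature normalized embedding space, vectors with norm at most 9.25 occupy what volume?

Volume = π^{7/2}·(9.25)^7/Γ(9/2) ≈ 2.73762e+07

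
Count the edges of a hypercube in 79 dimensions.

An n-cube has n·2^(n-1) edges. With n = 79: 79·302231454903657293676544 = 23876284937388926200446976.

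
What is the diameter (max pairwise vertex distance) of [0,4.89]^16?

d = √(4.89² + 4.89² + ... + 4.89²) [16 terms] = √(16·4.89²) = 4.89√16 = 19.56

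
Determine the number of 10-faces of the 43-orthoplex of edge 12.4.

Number of 10-faces = 2^(10+1) · C(43,10+1) = 2048 · 5752004349 = 11780104906752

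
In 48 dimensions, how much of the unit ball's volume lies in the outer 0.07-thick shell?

1 - (1-0.07)^48 ≈ 0.969297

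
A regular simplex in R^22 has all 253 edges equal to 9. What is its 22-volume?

For a regular n-simplex with edge a, V = (a^n / n!)·√((n+1)/2^n). With a=9, n=22: V ≈ 0.00205165.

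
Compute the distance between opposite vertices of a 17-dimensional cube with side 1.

Diagonal = √17 · 1 ≈ 4.12311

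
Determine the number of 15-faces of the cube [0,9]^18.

An n-cube has C(n,k)·2^(n-k) k-faces. Here C(18,15)·2^3 = 816·8 = 6528.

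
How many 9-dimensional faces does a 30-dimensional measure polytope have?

An n-cube has C(n,k)·2^(n-k) k-faces. Here C(30,9)·2^21 = 14307150·2097152 = 30004268236800.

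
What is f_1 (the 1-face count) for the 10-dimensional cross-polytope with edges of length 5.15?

An n-cross-polytope has 2^(k+1)·C(n,k+1) k-faces. Here 2^2·C(10,2) = 4·45 = 180.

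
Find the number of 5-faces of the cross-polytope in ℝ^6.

Each 5-face is the convex hull of 6 vertices, one chosen as ±e_i from each of 6 distinct axes: 2^6·C(6,6) = 64.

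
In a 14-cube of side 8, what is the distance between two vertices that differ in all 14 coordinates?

The space diagonal of an n-cube of side s is s√n. Here 8·√14 ≈ 29.9333.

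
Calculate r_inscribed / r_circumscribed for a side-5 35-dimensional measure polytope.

Ratio = (s/2)/(s√35/2) = 35^(-1/2) ≈ 0.169031.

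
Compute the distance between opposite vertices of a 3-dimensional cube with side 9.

d = √(9² + 9² + ... + 9²) [3 terms] = √(3·9²) = 9√3 ≈ 15.5885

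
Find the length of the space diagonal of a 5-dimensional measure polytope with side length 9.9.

d = √(9.9² + 9.9² + ... + 9.9²) [5 terms] = √(5·9.9²) = 9.9√5 ≈ 22.1371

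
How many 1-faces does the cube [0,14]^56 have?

The 56-cube has n·2^(n-1) = 56·2^55 = 56·36028797018963968 = 2017612633061982208 edges.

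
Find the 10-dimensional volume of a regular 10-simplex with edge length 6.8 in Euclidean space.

V_10 = √(11) · 6.8^10 / (10! · 2^(10/2)) ≈ 6.03771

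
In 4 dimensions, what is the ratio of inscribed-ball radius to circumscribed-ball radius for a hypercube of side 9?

r_in = 9/2 (half the side); r_out = 9√4/2 (half the diagonal). Ratio = 1/√4 ≈ 0.5.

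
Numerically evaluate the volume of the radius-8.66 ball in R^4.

The n-ball volume is π^(n/2)·r^n/Γ(n/2+1). With n=4, r=8.66: V ≈ 27755.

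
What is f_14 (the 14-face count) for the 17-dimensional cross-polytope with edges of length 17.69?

Number of 14-faces = 2^(14+1) · C(17,14+1) = 32768 · 136 = 4456448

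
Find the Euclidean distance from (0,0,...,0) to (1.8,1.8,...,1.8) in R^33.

Diagonal = √33 · 1.8 ≈ 10.3402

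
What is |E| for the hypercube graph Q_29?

The 29-cube has n·2^(n-1) = 29·2^28 = 29·268435456 = 7784628224 edges.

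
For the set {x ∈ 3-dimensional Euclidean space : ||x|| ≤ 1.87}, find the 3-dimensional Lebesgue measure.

Volume = π^{3/2}·(1.87)^3/Γ(5/2) ≈ 27.3913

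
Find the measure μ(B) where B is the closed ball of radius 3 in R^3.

V_3(3) = π^(3/2) · (3)^3 / Γ(3/2 + 1) = 36·π ≈ 113.097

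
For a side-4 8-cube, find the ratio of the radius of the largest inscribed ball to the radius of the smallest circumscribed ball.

r_in / r_out = (4/2) / (4√8/2) = 1/√8 ≈ 0.353553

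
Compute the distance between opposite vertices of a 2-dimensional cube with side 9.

||(9,9,...,9)|| = √(2)·9 ≈ 12.7279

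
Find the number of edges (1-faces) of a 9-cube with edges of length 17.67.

An n-cube has C(n,k)·2^(n-k) k-faces. Here C(9,1)·2^8 = 9·256 = 2304.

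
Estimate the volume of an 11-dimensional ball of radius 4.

The n-ball volume is π^(n/2)·r^n/Γ(n/2+1). With n=11, r=4: V = 268435456·π^5/10395 ≈ 7.9025e+06.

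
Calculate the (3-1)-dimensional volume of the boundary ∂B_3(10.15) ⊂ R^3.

|∂B_3(10.15)| = 4πr² = 4π·(10.15)² ≈ 1294.62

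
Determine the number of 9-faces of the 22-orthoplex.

An n-cross-polytope has 2^(k+1)·C(n,k+1) k-faces. Here 2^10·C(22,10) = 1024·646646 = 662165504.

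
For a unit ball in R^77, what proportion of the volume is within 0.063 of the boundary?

V(inner)/V(outer) = ((1-0.063)/1)^77 ≈ 0.006667, so the shell fraction is 0.993333.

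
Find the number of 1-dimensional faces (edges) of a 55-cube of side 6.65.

Each of the 2^55 = 36028797018963968 vertices has degree 55; total edges = 55·2^55/2 = 990791918021509120.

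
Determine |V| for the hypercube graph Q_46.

Number of vertices = 2^46 = 70368744177664.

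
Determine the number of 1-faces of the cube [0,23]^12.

f_1(12-cube) = (12 choose 1) · 2^11 = 24576.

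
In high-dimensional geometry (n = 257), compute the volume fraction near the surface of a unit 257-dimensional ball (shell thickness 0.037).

1 - (1-0.037)^257 ≈ 0.999938 ≈ 99.9938%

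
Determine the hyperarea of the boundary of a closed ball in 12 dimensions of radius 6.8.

The surface area of an n-ball is 2π^(n/2) r^(n-1) / Γ(n/2). For n=12, r=6.8: 2.30328e+10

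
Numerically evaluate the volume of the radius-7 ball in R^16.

V = 4747561509943·π^8/5760 ≈ 7.82073e+12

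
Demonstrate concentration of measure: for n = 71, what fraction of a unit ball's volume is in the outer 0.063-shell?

1 - (1-0.063)^71 ≈ 0.990148 ≈ 99.01%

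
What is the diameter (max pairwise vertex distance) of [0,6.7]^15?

d = √(6.7² + 6.7² + ... + 6.7²) [15 terms] = √(15·6.7²) = 6.7√15 ≈ 25.949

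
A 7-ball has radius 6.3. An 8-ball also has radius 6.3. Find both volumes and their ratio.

V_7(6.3) ≈ 1.86108e+06. V_8(6.3) ≈ 1.00719e+07. Ratio V_7/V_8 ≈ 0.1848.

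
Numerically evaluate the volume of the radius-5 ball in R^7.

Volume = π^{7/2}·(5)^7/Γ(9/2) = 250000·π^3/21 ≈ 369122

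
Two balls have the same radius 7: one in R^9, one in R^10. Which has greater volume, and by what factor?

V_9(7) ≈ 1.33107e+08, V_10(7) ≈ 7.20358e+08. The 10-ball is larger by a factor of 5.412.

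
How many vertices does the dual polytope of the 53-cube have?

Number of vertices = 2n = 106.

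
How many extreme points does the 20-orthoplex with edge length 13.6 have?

Number of vertices = 2n = 40.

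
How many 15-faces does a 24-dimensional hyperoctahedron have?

An n-cross-polytope has 2^(k+1)·C(n,k+1) k-faces. Here 2^16·C(24,16) = 65536·735471 = 48199827456.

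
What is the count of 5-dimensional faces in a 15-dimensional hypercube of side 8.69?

f_5(15-cube) = (15 choose 5) · 2^10 = 3075072.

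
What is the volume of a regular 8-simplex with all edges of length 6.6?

For a regular n-simplex with edge a, V = (a^n / n!)·√((n+1)/2^n). With a=6.6, n=8: V ≈ 16.743.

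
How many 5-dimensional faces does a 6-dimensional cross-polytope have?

Each 5-face is the convex hull of 6 vertices, one chosen as ±e_i from each of 6 distinct axes: 2^6·C(6,6) = 64.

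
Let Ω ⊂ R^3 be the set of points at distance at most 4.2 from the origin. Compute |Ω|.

Volume = π^{3/2}·(4.2)^3/Γ(5/2) ≈ 310.339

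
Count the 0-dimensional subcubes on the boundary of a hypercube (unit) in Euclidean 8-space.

f_0(8-cube) = (8 choose 0) · 2^8 = 256.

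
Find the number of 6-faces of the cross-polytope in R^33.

An n-cross-polytope has 2^(k+1)·C(n,k+1) k-faces. Here 2^7·C(33,7) = 128·4272048 = 546822144.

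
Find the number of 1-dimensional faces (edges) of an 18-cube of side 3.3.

An n-cube has n·2^(n-1) edges. With n = 18: 18·131072 = 2359296.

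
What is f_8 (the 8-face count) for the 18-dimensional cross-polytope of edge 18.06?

An n-cross-polytope has 2^(k+1)·C(n,k+1) k-faces. Here 2^9·C(18,9) = 512·48620 = 24893440.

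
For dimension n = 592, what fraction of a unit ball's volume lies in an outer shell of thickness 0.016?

1 - (1-0.016)^592 ≈ 0.999929 ≈ 99.9929%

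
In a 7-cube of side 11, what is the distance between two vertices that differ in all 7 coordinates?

Diagonal = √7 · 11 ≈ 29.1033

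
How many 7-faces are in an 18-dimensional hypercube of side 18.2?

An n-cube has C(n,k)·2^(n-k) k-faces. Here C(18,7)·2^11 = 31824·2048 = 65175552.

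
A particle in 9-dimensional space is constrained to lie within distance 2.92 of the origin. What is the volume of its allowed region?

The n-ball volume is π^(n/2)·r^n/Γ(n/2+1). With n=9, r=2.92: V ≈ 50905.3.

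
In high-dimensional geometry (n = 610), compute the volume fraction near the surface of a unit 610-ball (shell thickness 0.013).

1 - (1-0.013)^610 ≈ 0.999658 ≈ 99.9658%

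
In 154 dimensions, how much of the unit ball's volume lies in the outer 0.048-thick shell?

1 - (1-0.048)^154 ≈ 0.999487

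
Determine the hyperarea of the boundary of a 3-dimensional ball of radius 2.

|∂B_3(2)| = 4πr² = 4π·(2)² ≈ 50.2655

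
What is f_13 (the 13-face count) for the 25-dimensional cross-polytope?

f_13(25-orthoplex) = 2^14 · (25 choose 14) = 73030041600.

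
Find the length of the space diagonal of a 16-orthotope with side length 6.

The space diagonal of an n-cube of side s is s√n. Here 6·√16 = 24.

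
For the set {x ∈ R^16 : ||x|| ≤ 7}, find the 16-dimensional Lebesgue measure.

The n-ball volume is π^(n/2)·r^n/Γ(n/2+1). With n=16, r=7: V = 4747561509943·π^8/5760 ≈ 7.82073e+12.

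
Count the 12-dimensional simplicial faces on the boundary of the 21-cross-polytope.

Each 12-face is the convex hull of 13 vertices, one chosen as ±e_i from each of 13 distinct axes: 2^13·C(21,13) = 1666990080.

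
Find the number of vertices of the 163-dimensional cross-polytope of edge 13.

Number of vertices = 2n = 326.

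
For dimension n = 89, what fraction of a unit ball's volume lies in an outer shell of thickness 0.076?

1 - (1-0.076)^89 ≈ 0.999119 ≈ 99.91%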